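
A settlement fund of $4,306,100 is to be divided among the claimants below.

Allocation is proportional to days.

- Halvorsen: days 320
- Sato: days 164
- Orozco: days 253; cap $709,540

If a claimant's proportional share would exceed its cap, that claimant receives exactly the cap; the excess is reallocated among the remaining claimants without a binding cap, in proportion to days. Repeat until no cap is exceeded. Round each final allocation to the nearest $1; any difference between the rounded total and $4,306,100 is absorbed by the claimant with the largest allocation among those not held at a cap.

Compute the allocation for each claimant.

Halvorsen: $2,377,891; Sato: $1,218,669; Orozco: $709,540

Sum of days: 737.
Proportional shares (ignoring caps): Halvorsen 1,869,677.07; Sato 958,209.498; Orozco 1,478,213.43.
Cap binds for Orozco ($709,540); remaining pool $3,596,560 reallocated over remaining days 484.
Redistributed shares: Halvorsen 2,377,890.91 → $2,377,891; Sato 1,218,669.09 → $1,218,669.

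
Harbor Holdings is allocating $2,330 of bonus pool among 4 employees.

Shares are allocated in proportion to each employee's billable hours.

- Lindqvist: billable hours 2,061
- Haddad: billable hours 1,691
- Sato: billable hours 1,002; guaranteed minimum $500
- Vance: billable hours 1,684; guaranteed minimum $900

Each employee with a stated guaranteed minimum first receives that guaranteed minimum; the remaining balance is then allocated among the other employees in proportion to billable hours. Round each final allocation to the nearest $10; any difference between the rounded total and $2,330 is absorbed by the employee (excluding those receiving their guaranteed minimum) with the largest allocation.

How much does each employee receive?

Lindqvist: $510; Haddad: $420; Sato: $500; Vance: $900

Fund the minimums — Sato $500; Vance $900. Residual $930.
Residual split over remaining billable hours 3,752: Lindqvist 510.86 → $510; Haddad 419.14 → $420.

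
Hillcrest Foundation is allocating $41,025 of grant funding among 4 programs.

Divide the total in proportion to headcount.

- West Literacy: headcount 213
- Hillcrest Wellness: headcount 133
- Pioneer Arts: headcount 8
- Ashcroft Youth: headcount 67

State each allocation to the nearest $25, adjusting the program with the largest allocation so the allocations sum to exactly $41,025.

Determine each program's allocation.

West Literacy: $20,775; Hillcrest Wellness: $12,950; Pioneer Arts: $775; Ashcroft Youth: $6,525

Combined headcount = 421.
Unrounded shares: West Literacy 213/421 × $41,025 = 20,756.12; Hillcrest Wellness 133/421 × $41,025 = 12,960.39; Pioneer Arts 8/421 × $41,025 = 779.57; Ashcroft Youth 67/421 × $41,025 = 6,528.92.
Rounded to nearest $25: West Literacy $20,750; Hillcrest Wellness $12,950; Pioneer Arts $775; Ashcroft Youth $6,525. Sum = $41,000.
Difference $41,025 − $41,000 = +$25 applied to largest allocation (West Literacy): West Literacy becomes $20,775.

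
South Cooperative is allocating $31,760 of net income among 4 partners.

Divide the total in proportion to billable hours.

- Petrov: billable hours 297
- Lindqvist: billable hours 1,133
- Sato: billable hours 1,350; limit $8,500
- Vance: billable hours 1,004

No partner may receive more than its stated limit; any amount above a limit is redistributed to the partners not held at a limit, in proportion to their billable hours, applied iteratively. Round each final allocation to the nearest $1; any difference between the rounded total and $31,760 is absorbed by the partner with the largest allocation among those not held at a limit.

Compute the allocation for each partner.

Total billable hours = 3,784.
Unconstrained shares: Petrov 2,492.79; Lindqvist 9,509.53; Sato 11,330.87; Vance 8,426.81.
Held at cap: Sato ($8,500); balance $23,260 reallocated over remaining billable hours 2,434.
Shares after redistribution: Petrov 2,838.22 → $2,838; Lindqvist 10,827.27 → $10,827; Vance 9,594.51 → $9,595.

Petrov: $2,838; Lindqvist: $10,827; Sato: $8,500; Vance: $9,595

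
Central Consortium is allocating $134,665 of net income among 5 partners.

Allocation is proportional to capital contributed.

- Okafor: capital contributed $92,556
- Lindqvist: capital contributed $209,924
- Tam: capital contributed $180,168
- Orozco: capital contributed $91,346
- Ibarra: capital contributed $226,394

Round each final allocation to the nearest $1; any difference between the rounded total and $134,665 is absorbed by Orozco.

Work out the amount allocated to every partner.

Okafor: $15,573 | Lindqvist: $35,320 | Tam: $30,313 | Orozco: $15,368 | Ibarra: $38,091

Sum of capital contributed: 800,388.
Pro-rata amounts: Okafor 92,556/800,388 × $134,665 = 15,572.51; Lindqvist 209,924/800,388 × $134,665 = 35,319.64; Tam 180,168/800,388 × $134,665 = 30,313.20; Orozco 91,346/800,388 × $134,665 = 15,368.93; Ibarra 226,394/800,388 × $134,665 = 38,090.71.
After rounding ($1): Okafor $15,573; Lindqvist $35,320; Tam $30,313; Orozco $15,369; Ibarra $38,091. Sum = $134,666.
Difference $134,665 − $134,666 = −$1 applied to Orozco: Orozco becomes $15,368.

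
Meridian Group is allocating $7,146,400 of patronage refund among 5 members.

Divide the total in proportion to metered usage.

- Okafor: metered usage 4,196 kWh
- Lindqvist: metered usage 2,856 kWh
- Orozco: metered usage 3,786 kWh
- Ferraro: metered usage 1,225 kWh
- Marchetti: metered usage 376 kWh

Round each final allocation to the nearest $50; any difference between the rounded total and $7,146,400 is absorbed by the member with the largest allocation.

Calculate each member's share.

Total metered usage = 12,439.
Pro-rata amounts: Okafor 4,196/12,439 × $7,146,400 = 2,410,667.61; Lindqvist 2,856/12,439 × $7,146,400 = 1,640,816.66; Orozco 3,786/12,439 × $7,146,400 = 2,175,116.20; Ferraro 1,225/12,439 × $7,146,400 = 703,781.65; Marchetti 376/12,439 × $7,146,400 = 216,017.88.
At nearest $50: Okafor $2,410,650; Lindqvist $1,640,800; Orozco $2,175,100; Ferraro $703,800; Marchetti $216,000. Sum = $7,146,350.
Difference $7,146,400 − $7,146,350 = +$50 applied to largest allocation (Okafor): Okafor becomes $2,410,700.

Okafor: $2,410,700 | Lindqvist: $1,640,800 | Orozco: $2,175,100 | Ferraro: $703,800 | Marchetti: $216,000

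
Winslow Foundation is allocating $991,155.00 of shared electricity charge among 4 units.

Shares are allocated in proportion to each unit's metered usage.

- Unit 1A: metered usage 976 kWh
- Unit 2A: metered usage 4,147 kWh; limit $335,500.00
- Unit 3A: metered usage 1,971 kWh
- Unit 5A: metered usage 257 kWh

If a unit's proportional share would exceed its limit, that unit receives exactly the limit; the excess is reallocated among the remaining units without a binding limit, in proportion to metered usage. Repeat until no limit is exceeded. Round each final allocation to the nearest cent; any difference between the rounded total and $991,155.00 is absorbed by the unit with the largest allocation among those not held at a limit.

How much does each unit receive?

Unit 1A: $199,725.12 | Unit 2A: $335,500.00 | Unit 3A: $403,338.33 | Unit 5A: $52,591.55

Total metered usage = 7,351.
Proportional shares (ignoring caps): Unit 1A 131,596.6916; Unit 2A 559,151.1067; Unit 3A 265,755.2041; Unit 5A 34,651.9977.
Held at cap: Unit 2A ($335,500.00); residual $655,655.00 reallocated over remaining metered usage 3,204.
Remaining shares: Unit 1A 199,725.1186 → $199,725.12; Unit 3A 403,338.3287 → $403,338.33; Unit 5A 52,591.5527 → $52,591.55.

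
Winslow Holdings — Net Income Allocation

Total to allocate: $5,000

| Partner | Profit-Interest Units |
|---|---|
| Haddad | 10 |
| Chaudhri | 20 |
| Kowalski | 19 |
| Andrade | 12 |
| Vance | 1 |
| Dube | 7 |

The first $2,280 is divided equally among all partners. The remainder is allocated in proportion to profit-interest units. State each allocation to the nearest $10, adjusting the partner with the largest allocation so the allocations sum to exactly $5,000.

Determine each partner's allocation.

Haddad: $770; Chaudhri: $1,170; Kowalski: $1,130; Andrade: $850; Vance: $420; Dube: $660

Equal tier: $2,280 ÷ 6 = $380 apiece.
Remainder $2,720 by profit-interest units (total 69): Haddad 394.20 → $390; Chaudhri 788.41 → $790; Kowalski 748.99 → $750; Andrade 473.04 → $470; Vance 39.42 → $40; Dube 275.94 → $280.
Totals: Haddad $380 + $390 = $770; Chaudhri $380 + $790 = $1,170; Kowalski $380 + $750 = $1,130; Andrade $380 + $470 = $850; Vance $380 + $40 = $420; Dube $380 + $280 = $660.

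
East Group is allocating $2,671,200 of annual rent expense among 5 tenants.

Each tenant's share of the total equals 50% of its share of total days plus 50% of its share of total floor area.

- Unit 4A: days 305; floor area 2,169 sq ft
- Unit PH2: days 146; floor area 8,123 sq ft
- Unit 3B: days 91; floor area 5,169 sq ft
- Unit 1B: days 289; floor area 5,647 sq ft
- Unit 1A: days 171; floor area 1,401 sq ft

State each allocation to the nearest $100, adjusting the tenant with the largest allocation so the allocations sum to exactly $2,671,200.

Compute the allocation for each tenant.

Unit 4A: $535,200 · Unit PH2: $676,600 · Unit 3B: $428,000 · Unit 1B: $720,300 · Unit 1A: $311,100

Totals — days 1,002, floor area 22,509.
Composite weights (50% days + 50% floor area): Unit 4A 0.2004; Unit PH2 0.2533; Unit 3B 0.1602; Unit 1B 0.2697; Unit 1A 0.1165.
Proportional shares: Unit 4A 535,245.27; Unit PH2 676,596.87; Unit 3B 428,006.16; Unit 1B 720,289.86; Unit 1A 311,061.84.
After rounding ($100): Unit 4A $535,200; Unit PH2 $676,600; Unit 3B $428,000; Unit 1B $720,300; Unit 1A $311,100. Sum = $2,671,200.
Rounded total matches; no reconciliation needed.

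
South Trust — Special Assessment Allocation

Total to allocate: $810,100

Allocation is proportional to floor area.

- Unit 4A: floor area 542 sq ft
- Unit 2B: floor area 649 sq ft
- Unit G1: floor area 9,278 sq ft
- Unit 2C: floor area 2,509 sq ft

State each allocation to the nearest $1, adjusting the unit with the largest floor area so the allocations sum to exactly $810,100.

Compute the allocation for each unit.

Unit 4A: $33,832 | Unit 2B: $40,511 | Unit G1: $579,143 | Unit 2C: $156,614

Combined floor area = 12,978.
Unrounded shares: Unit 4A 542/12,978 × $810,100 = 33,832.19; Unit 2B 649/12,978 × $810,100 = 40,511.24; Unit G1 9,278/12,978 × $810,100 = 579,142.23; Unit 2C 2,509/12,978 × $810,100 = 156,614.34.
After rounding ($1): Unit 4A $33,832; Unit 2B $40,511; Unit G1 $579,142; Unit 2C $156,614. Sum = $810,099.
Difference $810,100 − $810,099 = +$1 applied to largest floor area (Unit G1): Unit G1 becomes $579,143.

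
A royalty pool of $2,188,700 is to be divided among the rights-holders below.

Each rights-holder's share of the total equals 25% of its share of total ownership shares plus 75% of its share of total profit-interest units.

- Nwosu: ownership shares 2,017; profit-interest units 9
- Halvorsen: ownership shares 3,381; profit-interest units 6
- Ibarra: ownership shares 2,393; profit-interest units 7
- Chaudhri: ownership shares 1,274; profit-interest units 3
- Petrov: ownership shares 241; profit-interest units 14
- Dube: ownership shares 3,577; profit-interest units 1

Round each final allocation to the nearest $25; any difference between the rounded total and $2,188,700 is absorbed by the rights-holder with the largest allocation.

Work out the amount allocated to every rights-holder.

Ownership shares total 12,883; profit-interest units total 40.
Combined weights (25% ownership shares + 75% profit-interest units): Nwosu 0.2079; Halvorsen 0.1781; Ibarra 0.1777; Chaudhri 0.0810; Petrov 0.2672; Dube 0.0882.
Unrounded shares: Nwosu 455,010.44; Halvorsen 389,828.74; Ibarra 388,903.90; Chaudhri 177,224.52; Petrov 584,769.66; Dube 192,962.75.
After rounding ($25): Nwosu $455,000; Halvorsen $389,825; Ibarra $388,900; Chaudhri $177,225; Petrov $584,775; Dube $192,975. Sum = $2,188,700.
Rounded total matches; no reconciliation needed.

Nwosu: $455,000 · Halvorsen: $389,825 · Ibarra: $388,900 · Chaudhri: $177,225 · Petrov: $584,775 · Dube: $192,975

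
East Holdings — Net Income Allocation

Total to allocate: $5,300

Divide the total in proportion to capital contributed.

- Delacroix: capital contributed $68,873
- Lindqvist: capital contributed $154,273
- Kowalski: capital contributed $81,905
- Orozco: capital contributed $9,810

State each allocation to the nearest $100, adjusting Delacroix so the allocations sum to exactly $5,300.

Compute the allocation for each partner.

Combined capital contributed = 314,861.
Proportional shares: Delacroix 68,873/314,861 × $5,300 = 1,159.33; Lindqvist 154,273/314,861 × $5,300 = 2,596.85; Kowalski 81,905/314,861 × $5,300 = 1,378.69; Orozco 9,810/314,861 × $5,300 = 165.13.
At nearest $100: Delacroix $1,200; Lindqvist $2,600; Kowalski $1,400; Orozco $200. Sum = $5,400.
Difference $5,300 − $5,400 = −$100 applied to Delacroix: Delacroix becomes $1,100.

Delacroix: $1,100 | Lindqvist: $2,600 | Kowalski: $1,400 | Orozco: $200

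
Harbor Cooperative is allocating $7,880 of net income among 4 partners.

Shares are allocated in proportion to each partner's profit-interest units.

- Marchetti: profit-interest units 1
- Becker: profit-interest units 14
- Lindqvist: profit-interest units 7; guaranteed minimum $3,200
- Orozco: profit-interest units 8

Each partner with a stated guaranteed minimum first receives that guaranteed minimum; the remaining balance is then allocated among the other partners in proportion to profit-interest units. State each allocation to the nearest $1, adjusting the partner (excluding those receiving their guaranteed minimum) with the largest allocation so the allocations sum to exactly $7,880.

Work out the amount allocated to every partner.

Guaranteed amounts: Lindqvist $3,200. Balance $4,680.
Balance split over remaining profit-interest units 23: Marchetti 203.48 → $203; Becker 2,848.70 → $2,849; Orozco 1,627.83 → $1,628.

Marchetti: $203; Becker: $2,849; Lindqvist: $3,200; Orozco: $1,628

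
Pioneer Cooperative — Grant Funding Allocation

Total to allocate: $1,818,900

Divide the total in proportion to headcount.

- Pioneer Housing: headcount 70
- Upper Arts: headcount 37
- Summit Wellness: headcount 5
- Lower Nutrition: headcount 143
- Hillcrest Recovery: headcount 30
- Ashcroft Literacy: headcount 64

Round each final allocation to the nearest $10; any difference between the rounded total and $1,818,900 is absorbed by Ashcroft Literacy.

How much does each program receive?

Pioneer Housing: $364,820 · Upper Arts: $192,830 · Summit Wellness: $26,060 · Lower Nutrition: $745,280 · Hillcrest Recovery: $156,350 · Ashcroft Literacy: $333,560

Combined headcount = 349.
Unrounded shares: Pioneer Housing 70/349 × $1,818,900 = 364,822.35; Upper Arts 37/349 × $1,818,900 = 192,834.67; Summit Wellness 5/349 × $1,818,900 = 26,058.74; Lower Nutrition 143/349 × $1,818,900 = 745,279.94; Hillcrest Recovery 30/349 × $1,818,900 = 156,352.44; Ashcroft Literacy 64/349 × $1,818,900 = 333,551.86.
Rounded to nearest $10: Pioneer Housing $364,820; Upper Arts $192,830; Summit Wellness $26,060; Lower Nutrition $745,280; Hillcrest Recovery $156,350; Ashcroft Literacy $333,550. Sum = $1,818,890.
Difference $1,818,900 − $1,818,890 = +$10 applied to Ashcroft Literacy: Ashcroft Literacy becomes $333,560.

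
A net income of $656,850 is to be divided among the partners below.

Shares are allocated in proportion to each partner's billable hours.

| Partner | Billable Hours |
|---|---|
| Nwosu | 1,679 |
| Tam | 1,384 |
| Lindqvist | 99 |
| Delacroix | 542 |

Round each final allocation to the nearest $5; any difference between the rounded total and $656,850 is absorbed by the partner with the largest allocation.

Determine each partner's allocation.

Sum of billable hours: 3,704.
Proportional shares: Nwosu 1,679/3,704 × $656,850 = 297,745.99; Tam 1,384/3,704 × $656,850 = 245,432.07; Lindqvist 99/3,704 × $656,850 = 17,556.20; Delacroix 542/3,704 × $656,850 = 96,115.74.
After rounding ($5): Nwosu $297,745; Tam $245,430; Lindqvist $17,555; Delacroix $96,115. Sum = $656,845.
Difference $656,850 − $656,845 = +$5 applied to largest allocation (Nwosu): Nwosu becomes $297,750.

Nwosu: $297,750; Tam: $245,430; Lindqvist: $17,555; Delacroix: $96,115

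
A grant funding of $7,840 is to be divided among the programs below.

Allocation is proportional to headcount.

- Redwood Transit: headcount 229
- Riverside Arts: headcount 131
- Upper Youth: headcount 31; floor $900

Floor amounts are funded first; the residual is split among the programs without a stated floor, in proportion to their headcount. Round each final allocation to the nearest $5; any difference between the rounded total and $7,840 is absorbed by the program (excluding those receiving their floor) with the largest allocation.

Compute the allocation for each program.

Redwood Transit: $4,415 · Riverside Arts: $2,525 · Upper Youth: $900

Fund the minimums — Upper Youth $900. Remaining pool $6,940.
Remaining pool split over remaining headcount 360: Redwood Transit 4,414.61 → $4,415; Riverside Arts 2,525.39 → $2,525.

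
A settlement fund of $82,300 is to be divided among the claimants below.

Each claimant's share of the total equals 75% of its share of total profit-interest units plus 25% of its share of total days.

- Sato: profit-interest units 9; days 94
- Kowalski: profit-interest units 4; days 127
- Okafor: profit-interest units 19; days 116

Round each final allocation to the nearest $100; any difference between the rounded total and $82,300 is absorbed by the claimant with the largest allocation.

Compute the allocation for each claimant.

Sato: $23,100 · Kowalski: $15,500 · Okafor: $43,700

Totals — profit-interest units 32, days 337.
Blended shares (75% profit-interest units + 25% days): Sato 0.2807; Kowalski 0.1880; Okafor 0.5314.
Raw shares: Sato 23,099.18; Kowalski 15,469.41; Okafor 43,731.41.
After rounding ($100): Sato $23,100; Kowalski $15,500; Okafor $43,700. Sum = $82,300.
Sum already equals the total — no adjustment.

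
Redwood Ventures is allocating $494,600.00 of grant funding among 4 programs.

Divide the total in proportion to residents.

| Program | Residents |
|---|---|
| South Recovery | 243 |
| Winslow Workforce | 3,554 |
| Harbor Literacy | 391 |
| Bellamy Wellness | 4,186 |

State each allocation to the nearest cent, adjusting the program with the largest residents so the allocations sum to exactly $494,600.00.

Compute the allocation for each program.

South Recovery: $14,352.50; Winslow Workforce: $209,912.63; Harbor Literacy: $23,093.93; Bellamy Wellness: $247,240.94

Residents total: 243 + 3,554 + 391 + 4,186 = 8,374.
Pro-rata amounts: South Recovery 14,352.4958; Winslow Workforce 209,912.6343; Harbor Literacy 23,093.9336; Bellamy Wellness 247,240.9362.
At nearest cent: South Recovery $14,352.50; Winslow Workforce $209,912.63; Harbor Literacy $23,093.93; Bellamy Wellness $247,240.94. Sum = $494,600.00.
No rounding difference to absorb.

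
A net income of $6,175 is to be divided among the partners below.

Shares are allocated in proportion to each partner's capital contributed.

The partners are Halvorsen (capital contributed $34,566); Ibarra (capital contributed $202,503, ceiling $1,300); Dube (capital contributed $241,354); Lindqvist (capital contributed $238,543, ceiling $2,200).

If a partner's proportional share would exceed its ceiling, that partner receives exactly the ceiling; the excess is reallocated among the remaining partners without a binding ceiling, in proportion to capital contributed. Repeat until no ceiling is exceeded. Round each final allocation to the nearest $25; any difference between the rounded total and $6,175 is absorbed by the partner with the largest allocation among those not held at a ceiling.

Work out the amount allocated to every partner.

Sum of capital contributed: 716,966.
Unconstrained shares: Halvorsen 297.71; Ibarra 1,744.09; Dube 2,078.71; Lindqvist 2,054.49.
Capped: Ibarra ($1,300); residual $4,875 reallocated over remaining capital contributed 514,463.
Capped: Lindqvist ($2,200); residual $2,675 reallocated over remaining capital contributed 275,920.
Redistributed shares: Halvorsen 335.11 → $325; Dube 2,339.89 → $2,350.

Halvorsen: $325; Ibarra: $1,300; Dube: $2,350; Lindqvist: $2,200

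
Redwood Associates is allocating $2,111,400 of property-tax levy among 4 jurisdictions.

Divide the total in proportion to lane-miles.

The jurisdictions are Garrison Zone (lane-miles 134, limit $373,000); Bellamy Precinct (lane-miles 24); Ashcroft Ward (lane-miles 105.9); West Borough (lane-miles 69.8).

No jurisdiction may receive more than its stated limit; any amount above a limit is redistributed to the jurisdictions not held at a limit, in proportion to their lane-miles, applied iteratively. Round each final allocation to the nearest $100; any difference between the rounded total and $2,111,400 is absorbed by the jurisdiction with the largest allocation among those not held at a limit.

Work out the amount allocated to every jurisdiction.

Sum of lane-miles: 333.7.
Pro-rata shares before constraints: Garrison Zone 847,850.16; Bellamy Precinct 151,853.76; Ashcroft Ward 670,054.72; West Borough 441,641.35.
Held at cap: Garrison Zone ($373,000); residual $1,738,400 reallocated over remaining lane-miles 199.7.
Redistributed shares: Bellamy Precinct 208,921.38 → $208,900; Ashcroft Ward 921,865.60 → $921,900; West Borough 607,613.02 → $607,600.

Garrison Zone: $373,000; Bellamy Precinct: $208,900; Ashcroft Ward: $921,900; West Borough: $607,600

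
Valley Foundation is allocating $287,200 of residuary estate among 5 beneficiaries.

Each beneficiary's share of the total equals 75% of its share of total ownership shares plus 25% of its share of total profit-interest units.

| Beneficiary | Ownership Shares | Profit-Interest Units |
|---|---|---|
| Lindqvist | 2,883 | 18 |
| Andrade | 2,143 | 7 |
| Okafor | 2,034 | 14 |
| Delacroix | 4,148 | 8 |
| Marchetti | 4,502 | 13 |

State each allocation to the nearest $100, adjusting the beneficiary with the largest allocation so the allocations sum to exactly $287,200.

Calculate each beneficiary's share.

Totals — ownership shares 15,710, profit-interest units 60.
Blended shares (75% ownership shares + 25% profit-interest units): Lindqvist 0.2126; Andrade 0.1315; Okafor 0.1554; Delacroix 0.2314; Marchetti 0.2691.
Pro-rata amounts: Lindqvist 61,068.85; Andrade 37,759.37; Okafor 44,641.53; Delacroix 66,446.61; Marchetti 77,283.64.
At nearest $100: Lindqvist $61,100; Andrade $37,800; Okafor $44,600; Delacroix $66,400; Marchetti $77,300. Sum = $287,200.
No rounding difference to absorb.

Lindqvist: $61,100; Andrade: $37,800; Okafor: $44,600; Delacroix: $66,400; Marchetti: $77,300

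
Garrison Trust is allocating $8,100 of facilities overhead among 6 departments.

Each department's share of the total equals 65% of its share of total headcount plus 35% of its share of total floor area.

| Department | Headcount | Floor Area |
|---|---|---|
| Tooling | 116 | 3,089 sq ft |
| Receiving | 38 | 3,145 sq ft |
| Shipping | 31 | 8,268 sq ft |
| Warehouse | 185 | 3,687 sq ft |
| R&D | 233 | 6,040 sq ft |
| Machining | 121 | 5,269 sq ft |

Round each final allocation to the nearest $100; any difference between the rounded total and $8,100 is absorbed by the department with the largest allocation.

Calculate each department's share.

Headcount total 724; floor area total 29,498.
Composite weights (65% headcount + 35% floor area): Tooling 0.1408; Receiving 0.0714; Shipping 0.1259; Warehouse 0.2098; R&D 0.2809; Machining 0.1712.
Raw shares: Tooling 1,140.44; Receiving 578.60; Shipping 1,020.06; Warehouse 1,699.69; R&D 2,274.89; Machining 1,386.32.
Rounded to nearest $100: Tooling $1,100; Receiving $600; Shipping $1,000; Warehouse $1,700; R&D $2,300; Machining $1,400. Sum = $8,100.
Sum already equals the total — no adjustment.

Tooling: $1,100 · Receiving: $600 · Shipping: $1,000 · Warehouse: $1,700 · R&D: $2,300 · Machining: $1,400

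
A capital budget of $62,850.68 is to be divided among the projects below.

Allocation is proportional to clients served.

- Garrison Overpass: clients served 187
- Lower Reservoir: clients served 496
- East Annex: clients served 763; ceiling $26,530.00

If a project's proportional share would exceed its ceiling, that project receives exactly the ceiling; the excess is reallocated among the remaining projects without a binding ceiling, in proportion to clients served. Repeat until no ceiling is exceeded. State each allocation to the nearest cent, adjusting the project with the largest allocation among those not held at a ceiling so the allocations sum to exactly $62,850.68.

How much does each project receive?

Sum of clients served: 1,446.
Unconstrained shares: Garrison Overpass 8,127.9925; Lower Reservoir 21,558.7395; East Annex 33,163.9480.
Held at cap: East Annex ($26,530.00); balance $36,320.68 reallocated over remaining clients served 683.
Redistributed shares: Garrison Overpass 9,944.31502 → $9,944.32; Lower Reservoir 26,376.36498 → $26,376.36.

Garrison Overpass: $9,944.32 · Lower Reservoir: $26,376.36 · East Annex: $26,530.00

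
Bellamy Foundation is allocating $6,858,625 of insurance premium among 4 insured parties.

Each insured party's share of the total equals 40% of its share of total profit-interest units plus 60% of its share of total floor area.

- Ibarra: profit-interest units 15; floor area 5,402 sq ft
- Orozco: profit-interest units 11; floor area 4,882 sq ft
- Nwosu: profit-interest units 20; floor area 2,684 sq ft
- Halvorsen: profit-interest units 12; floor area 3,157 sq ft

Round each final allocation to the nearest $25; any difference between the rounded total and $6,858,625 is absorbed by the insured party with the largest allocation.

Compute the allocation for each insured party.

Ibarra: $2,088,125; Orozco: $1,766,225; Nwosu: $1,630,975; Halvorsen: $1,373,300

Profit-interest units total 58; floor area total 16,125.
Composite weights (40% profit-interest units + 60% floor area): Ibarra 0.3045; Orozco 0.2575; Nwosu 0.2378; Halvorsen 0.2002.
Unrounded shares: Ibarra 2,088,128.46; Orozco 1,766,218.59; Nwosu 1,630,986.53; Halvorsen 1,373,291.43.
After rounding ($25): Ibarra $2,088,125; Orozco $1,766,225; Nwosu $1,630,975; Halvorsen $1,373,300. Sum = $6,858,625.
Rounded total matches; no reconciliation needed.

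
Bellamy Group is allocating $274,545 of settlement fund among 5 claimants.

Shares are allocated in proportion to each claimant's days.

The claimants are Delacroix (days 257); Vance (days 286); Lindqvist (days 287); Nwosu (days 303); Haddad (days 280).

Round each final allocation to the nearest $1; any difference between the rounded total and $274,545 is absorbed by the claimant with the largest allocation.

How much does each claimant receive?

Total days = 1,413.
Raw shares: Delacroix 257/1,413 × $274,545 = 49,934.94; Vance 286/1,413 × $274,545 = 55,569.62; Lindqvist 287/1,413 × $274,545 = 55,763.92; Nwosu 303/1,413 × $274,545 = 58,872.71; Haddad 280/1,413 × $274,545 = 54,403.82.
Rounded to nearest $1: Delacroix $49,935; Vance $55,570; Lindqvist $55,764; Nwosu $58,873; Haddad $54,404. Sum = $274,546.
Difference $274,545 − $274,546 = −$1 applied to largest allocation (Nwosu): Nwosu becomes $58,872.

Delacroix: $49,935 · Vance: $55,570 · Lindqvist: $55,764 · Nwosu: $58,872 · Haddad: $54,404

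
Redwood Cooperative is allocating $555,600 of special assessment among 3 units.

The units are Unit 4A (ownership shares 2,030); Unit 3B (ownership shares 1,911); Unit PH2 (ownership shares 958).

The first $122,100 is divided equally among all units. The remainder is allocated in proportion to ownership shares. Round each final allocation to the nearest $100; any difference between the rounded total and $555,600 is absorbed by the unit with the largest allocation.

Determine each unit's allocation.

$122,100 shared equally gives $40,700 per unit.
Remainder $433,500 by ownership shares (total 4,899): Unit 4A 179,629.52 → $179,600; Unit 3B 169,099.51 → $169,100; Unit PH2 84,770.97 → $84,800.
Totals: Unit 4A $40,700 + $179,600 = $220,300; Unit 3B $40,700 + $169,100 = $209,800; Unit PH2 $40,700 + $84,800 = $125,500.

Unit 4A: $220,300; Unit 3B: $209,800; Unit PH2: $125,500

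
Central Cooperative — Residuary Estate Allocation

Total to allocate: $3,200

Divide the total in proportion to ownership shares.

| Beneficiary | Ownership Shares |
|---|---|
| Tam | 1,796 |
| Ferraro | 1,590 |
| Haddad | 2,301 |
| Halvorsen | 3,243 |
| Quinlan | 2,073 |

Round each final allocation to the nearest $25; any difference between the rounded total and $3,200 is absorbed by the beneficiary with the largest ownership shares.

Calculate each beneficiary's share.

Tam: $525; Ferraro: $450; Haddad: $675; Halvorsen: $950; Quinlan: $600

Sum of ownership shares: 1,796 + 1,590 + 2,301 + 3,243 + 2,073 = 11,003.
Proportional shares: Tam 522.33; Ferraro 462.42; Haddad 669.20; Halvorsen 943.16; Quinlan 602.89.
Rounded to nearest $25: Tam $525; Ferraro $450; Haddad $675; Halvorsen $950; Quinlan $600. Sum = $3,200.
Sum already equals the total — no adjustment.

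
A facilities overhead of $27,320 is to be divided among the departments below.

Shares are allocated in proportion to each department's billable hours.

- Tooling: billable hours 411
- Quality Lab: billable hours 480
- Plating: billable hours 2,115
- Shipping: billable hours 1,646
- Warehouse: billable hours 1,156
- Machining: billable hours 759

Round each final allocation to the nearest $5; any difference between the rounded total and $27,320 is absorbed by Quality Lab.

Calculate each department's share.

Combined billable hours = 6,567.
Unrounded shares: Tooling 411/6,567 × $27,320 = 1,709.84; Quality Lab 480/6,567 × $27,320 = 1,996.89; Plating 2,115/6,567 × $27,320 = 8,798.81; Shipping 1,646/6,567 × $27,320 = 6,847.68; Warehouse 1,156/6,567 × $27,320 = 4,809.19; Machining 759/6,567 × $27,320 = 3,157.59.
At nearest $5: Tooling $1,710; Quality Lab $1,995; Plating $8,800; Shipping $6,850; Warehouse $4,810; Machining $3,160. Sum = $27,325.
Difference $27,320 − $27,325 = −$5 applied to Quality Lab: Quality Lab becomes $1,990.

Tooling: $1,710 · Quality Lab: $1,990 · Plating: $8,800 · Shipping: $6,850 · Warehouse: $4,810 · Machining: $3,160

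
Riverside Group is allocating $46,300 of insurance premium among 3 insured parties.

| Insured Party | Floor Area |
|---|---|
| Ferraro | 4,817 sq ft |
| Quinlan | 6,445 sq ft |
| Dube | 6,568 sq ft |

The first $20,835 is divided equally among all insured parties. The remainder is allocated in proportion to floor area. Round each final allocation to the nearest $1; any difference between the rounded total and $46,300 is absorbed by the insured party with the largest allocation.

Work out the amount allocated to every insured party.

Equal tier: $20,835 ÷ 3 = $6,945 apiece.
Remainder $25,465 by floor area (total 17,830): Ferraro 6,879.69 → $6,880; Quinlan 9,204.82 → $9,205; Dube 9,380.49 → $9,380.
Totals: Ferraro $6,945 + $6,880 = $13,825; Quinlan $6,945 + $9,205 = $16,150; Dube $6,945 + $9,380 = $16,325.

Ferraro: $13,825 · Quinlan: $16,150 · Dube: $16,325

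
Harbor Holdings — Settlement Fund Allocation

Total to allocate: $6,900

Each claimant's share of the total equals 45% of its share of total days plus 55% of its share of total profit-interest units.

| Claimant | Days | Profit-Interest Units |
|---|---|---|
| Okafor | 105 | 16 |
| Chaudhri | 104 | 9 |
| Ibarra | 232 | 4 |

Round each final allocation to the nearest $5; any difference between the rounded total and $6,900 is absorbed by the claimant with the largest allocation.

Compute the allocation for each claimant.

Okafor: $2,835; Chaudhri: $1,910; Ibarra: $2,155

Totals — days 441, profit-interest units 29.
Blended shares (45% days + 55% profit-interest units): Okafor 0.4106; Chaudhri 0.2768; Ibarra 0.3126.
Raw shares: Okafor 2,833.08; Chaudhri 1,910.00; Ibarra 2,156.92.
Rounded to nearest $5: Okafor $2,835; Chaudhri $1,910; Ibarra $2,155. Sum = $6,900.
Rounded total matches; no reconciliation needed.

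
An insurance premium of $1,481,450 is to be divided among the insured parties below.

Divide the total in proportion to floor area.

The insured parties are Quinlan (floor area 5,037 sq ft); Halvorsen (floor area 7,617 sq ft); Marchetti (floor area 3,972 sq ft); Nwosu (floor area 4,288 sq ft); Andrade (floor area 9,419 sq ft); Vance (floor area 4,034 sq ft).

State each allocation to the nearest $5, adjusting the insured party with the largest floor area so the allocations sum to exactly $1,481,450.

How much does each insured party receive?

Sum of floor area: 34,367.
Proportional shares: Quinlan 5,037/34,367 × $1,481,450 = 217,128.75; Halvorsen 7,617/34,367 × $1,481,450 = 328,344.19; Marchetti 3,972/34,367 × $1,481,450 = 171,220.05; Nwosu 4,288/34,367 × $1,481,450 = 184,841.78; Andrade 9,419/34,367 × $1,481,450 = 406,022.57; Vance 4,034/34,367 × $1,481,450 = 173,892.67.
After rounding ($5): Quinlan $217,130; Halvorsen $328,345; Marchetti $171,220; Nwosu $184,840; Andrade $406,025; Vance $173,895. Sum = $1,481,455.
Difference $1,481,450 − $1,481,455 = −$5 applied to largest floor area (Andrade): Andrade becomes $406,020.

Quinlan: $217,130 | Halvorsen: $328,345 | Marchetti: $171,220 | Nwosu: $184,840 | Andrade: $406,020 | Vance: $173,895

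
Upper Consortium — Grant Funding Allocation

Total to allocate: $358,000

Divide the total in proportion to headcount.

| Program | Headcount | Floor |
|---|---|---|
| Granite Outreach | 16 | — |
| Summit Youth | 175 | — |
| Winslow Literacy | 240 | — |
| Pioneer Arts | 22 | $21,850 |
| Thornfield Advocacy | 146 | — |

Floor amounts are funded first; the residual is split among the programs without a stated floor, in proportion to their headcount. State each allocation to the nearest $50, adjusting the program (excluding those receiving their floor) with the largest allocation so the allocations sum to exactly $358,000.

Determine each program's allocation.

Granite Outreach: $9,300 | Summit Youth: $101,950 | Winslow Literacy: $139,850 | Pioneer Arts: $21,850 | Thornfield Advocacy: $85,050

Guaranteed amounts: Pioneer Arts $21,850. Residual $336,150.
Residual split over remaining headcount 577: Granite Outreach 9,321.32 → $9,300; Summit Youth 101,951.91 → $101,950; Winslow Literacy 139,819.76 → $139,800; Thornfield Advocacy 85,057.02 → $85,050.
Rounding difference +$50 applied to Winslow Literacy → $139,850.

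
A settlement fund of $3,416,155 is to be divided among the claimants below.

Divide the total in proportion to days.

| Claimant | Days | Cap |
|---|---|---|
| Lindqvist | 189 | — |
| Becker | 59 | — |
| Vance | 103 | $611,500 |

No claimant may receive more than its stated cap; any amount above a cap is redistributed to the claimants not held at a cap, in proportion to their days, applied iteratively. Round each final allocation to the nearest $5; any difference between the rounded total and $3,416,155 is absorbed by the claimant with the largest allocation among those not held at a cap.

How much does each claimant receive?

Sum of days: 351.
Unconstrained shares: Lindqvist 1,839,468.08; Becker 574,225.48; Vance 1,002,461.44.
Held at cap: Vance ($611,500); remaining pool $2,804,655 reallocated over remaining days 248.
Shares after redistribution: Lindqvist 2,137,418.53 → $2,137,420; Becker 667,236.47 → $667,235.

Lindqvist: $2,137,420 | Becker: $667,235 | Vance: $611,500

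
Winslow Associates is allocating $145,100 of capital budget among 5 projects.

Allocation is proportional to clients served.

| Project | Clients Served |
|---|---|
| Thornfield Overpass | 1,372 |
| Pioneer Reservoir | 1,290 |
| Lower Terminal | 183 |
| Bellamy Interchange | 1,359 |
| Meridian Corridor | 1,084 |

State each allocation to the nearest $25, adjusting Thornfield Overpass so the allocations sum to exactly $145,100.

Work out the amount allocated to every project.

Total clients served = 5,288.
Unrounded shares: Thornfield Overpass 1,372/5,288 × $145,100 = 37,646.97; Pioneer Reservoir 1,290/5,288 × $145,100 = 35,396.94; Lower Terminal 183/5,288 × $145,100 = 5,021.43; Bellamy Interchange 1,359/5,288 × $145,100 = 37,290.26; Meridian Corridor 1,084/5,288 × $145,100 = 29,744.40.
At nearest $25: Thornfield Overpass $37,650; Pioneer Reservoir $35,400; Lower Terminal $5,025; Bellamy Interchange $37,300; Meridian Corridor $29,750. Sum = $145,125.
Difference $145,100 − $145,125 = −$25 applied to Thornfield Overpass: Thornfield Overpass becomes $37,625.

Thornfield Overpass: $37,625 | Pioneer Reservoir: $35,400 | Lower Terminal: $5,025 | Bellamy Interchange: $37,300 | Meridian Corridor: $29,750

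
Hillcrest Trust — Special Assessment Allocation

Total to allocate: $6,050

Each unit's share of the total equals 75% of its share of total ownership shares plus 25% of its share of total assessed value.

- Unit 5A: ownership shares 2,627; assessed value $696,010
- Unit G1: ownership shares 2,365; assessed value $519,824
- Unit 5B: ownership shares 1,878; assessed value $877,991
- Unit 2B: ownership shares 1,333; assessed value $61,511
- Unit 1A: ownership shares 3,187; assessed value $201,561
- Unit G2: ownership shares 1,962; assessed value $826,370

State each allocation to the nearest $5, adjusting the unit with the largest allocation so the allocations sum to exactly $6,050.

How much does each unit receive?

Unit 5A: $1,225 | Unit G1: $1,050 | Unit 5B: $1,055 | Unit 2B: $480 | Unit 1A: $1,180 | Unit G2: $1,060

Ownership shares total 13,352; assessed value total 3,183,267.
Blended shares (75% ownership shares + 25% assessed value): Unit 5A 0.2022; Unit G1 0.1737; Unit 5B 0.1744; Unit 2B 0.0797; Unit 1A 0.1948; Unit G2 0.1751.
Proportional shares: Unit 5A 1,223.45; Unit G1 1,050.70; Unit 5B 1,055.38; Unit 2B 482.23; Unit 1A 1,178.83; Unit G2 1,059.40.
After rounding ($5): Unit 5A $1,225; Unit G1 $1,050; Unit 5B $1,055; Unit 2B $480; Unit 1A $1,180; Unit G2 $1,060. Sum = $6,050.
No rounding difference to absorb.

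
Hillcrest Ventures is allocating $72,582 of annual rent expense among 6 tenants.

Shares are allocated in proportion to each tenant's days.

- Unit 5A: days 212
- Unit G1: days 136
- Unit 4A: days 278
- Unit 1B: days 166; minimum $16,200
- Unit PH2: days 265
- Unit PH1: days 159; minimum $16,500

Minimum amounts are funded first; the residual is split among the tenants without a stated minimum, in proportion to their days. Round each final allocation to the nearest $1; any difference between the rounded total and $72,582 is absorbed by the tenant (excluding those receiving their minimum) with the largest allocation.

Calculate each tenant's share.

Unit 5A: $9,489 | Unit G1: $6,087 | Unit 4A: $12,444 | Unit 1B: $16,200 | Unit PH2: $11,862 | Unit PH1: $16,500

Fund the minimums — Unit 1B $16,200; Unit PH1 $16,500. Residual $39,882.
Residual split over remaining days 891: Unit 5A 9,489.32 → $9,489; Unit G1 6,087.49 → $6,087; Unit 4A 12,443.54 → $12,444; Unit PH2 11,861.65 → $11,862.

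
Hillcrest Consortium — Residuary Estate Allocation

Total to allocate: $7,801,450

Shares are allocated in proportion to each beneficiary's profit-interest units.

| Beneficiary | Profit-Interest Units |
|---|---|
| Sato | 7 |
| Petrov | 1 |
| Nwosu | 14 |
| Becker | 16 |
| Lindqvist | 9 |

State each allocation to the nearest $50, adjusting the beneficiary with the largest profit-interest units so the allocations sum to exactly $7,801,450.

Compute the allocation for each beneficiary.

Sato: $1,161,900 · Petrov: $166,000 · Nwosu: $2,323,850 · Becker: $2,655,800 · Lindqvist: $1,493,900

Profit-interest units total: 7 + 1 + 14 + 16 + 9 = 47.
Unrounded shares: Sato 1,161,918.09; Petrov 165,988.30; Nwosu 2,323,836.17; Becker 2,655,812.77; Lindqvist 1,493,894.68.
After rounding ($50): Sato $1,161,900; Petrov $166,000; Nwosu $2,323,850; Becker $2,655,800; Lindqvist $1,493,900. Sum = $7,801,450.
Sum already equals the total — no adjustment.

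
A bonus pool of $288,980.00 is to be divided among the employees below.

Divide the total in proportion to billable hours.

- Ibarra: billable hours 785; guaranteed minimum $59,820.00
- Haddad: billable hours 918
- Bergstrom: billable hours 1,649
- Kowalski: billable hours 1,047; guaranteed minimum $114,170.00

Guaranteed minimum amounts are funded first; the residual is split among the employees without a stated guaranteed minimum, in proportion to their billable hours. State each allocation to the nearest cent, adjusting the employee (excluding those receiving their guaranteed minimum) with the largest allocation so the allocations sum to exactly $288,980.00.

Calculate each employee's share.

Minimums first: Ibarra $59,820.00; Kowalski $114,170.00. Remaining pool $114,990.00.
Remaining pool split over remaining billable hours 2,567: Haddad 41,122.2517 → $41,122.25; Bergstrom 73,867.7483 → $73,867.75.

Ibarra: $59,820.00; Haddad: $41,122.25; Bergstrom: $73,867.75; Kowalski: $114,170.00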